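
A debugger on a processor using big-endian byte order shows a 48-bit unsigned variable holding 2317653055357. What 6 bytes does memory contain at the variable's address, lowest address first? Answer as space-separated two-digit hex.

02 1B 9E E3 17 7D

2317653055357 in hexadecimal, padded to 48 bits, is 0x021B9EE3177D.
Split into bytes (most-significant first): 02 1B 9E E3 17 7D.
Big-endian: lowest address holds the most-significant byte.
So the memory order matches the most-significant-first order: 02 1B 9E E3 17 7D.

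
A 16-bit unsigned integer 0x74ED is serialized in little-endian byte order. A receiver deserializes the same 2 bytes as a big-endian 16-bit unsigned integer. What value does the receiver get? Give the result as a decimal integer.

60788

Stored little-endian, the bytes at ascending addresses are ED 74.
Read back as big-endian, the last byte is least significant, giving 0xED74.
0xED74 = 60788.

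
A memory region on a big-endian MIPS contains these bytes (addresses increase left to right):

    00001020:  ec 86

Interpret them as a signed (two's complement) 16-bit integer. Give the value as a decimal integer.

In big-endian order the high byte comes first in memory.
The bytes are already most-significant first: 0xEC86.
Top bit is set, so as a signed 16-bit value this is 0xEC86 − 2^16 = -4986.

-4986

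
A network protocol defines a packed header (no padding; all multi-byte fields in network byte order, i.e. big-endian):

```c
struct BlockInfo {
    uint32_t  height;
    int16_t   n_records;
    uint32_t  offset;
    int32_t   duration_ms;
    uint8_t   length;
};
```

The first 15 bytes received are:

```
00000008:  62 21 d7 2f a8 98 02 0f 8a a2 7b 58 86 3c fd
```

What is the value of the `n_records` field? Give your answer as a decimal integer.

-22376

`n_records` follows `height` (4 bytes), so it starts at byte offset 4 and occupies 2 bytes.
Bytes at offsets 4..5: A8 98.
Big-endian stores the most-significant byte at the lowest address.
The bytes are already most-significant first: 0xA898.
Top bit is set, so as a signed 16-bit value this is 0xA898 − 2^16 = -22376.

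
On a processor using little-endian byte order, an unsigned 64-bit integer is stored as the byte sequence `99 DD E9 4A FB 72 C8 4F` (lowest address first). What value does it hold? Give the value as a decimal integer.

5748971347957636505

In little-endian order the low byte comes first in memory.
Reassemble most-significant byte first: 4F C8 72 FB 4A E9 DD 99 → 0x4FC872FB4AE9DD99.
0x4FC872FB4AE9DD99 = 5748971347957636505.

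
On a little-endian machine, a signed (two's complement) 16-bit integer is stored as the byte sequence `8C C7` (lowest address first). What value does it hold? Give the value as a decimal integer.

In little-endian order the low byte comes first in memory.
Reassemble most-significant byte first: C7 8C → 0xC78C.
Top bit is set, so as a signed 16-bit value this is 0xC78C − 2^16 = -14452.

-14452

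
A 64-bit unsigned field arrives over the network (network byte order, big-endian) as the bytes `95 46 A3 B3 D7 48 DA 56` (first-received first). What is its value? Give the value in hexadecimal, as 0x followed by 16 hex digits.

Big-endian stores the most-significant byte at the lowest address.
The bytes are already most-significant first: 0x9546A3B3D748DA56.

0x9546A3B3D748DA56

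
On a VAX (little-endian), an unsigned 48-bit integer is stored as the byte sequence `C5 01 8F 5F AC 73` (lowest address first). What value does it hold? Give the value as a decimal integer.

127184174776773

In little-endian order the low byte comes first in memory.
Reassemble most-significant byte first: 73 AC 5F 8F 01 C5 → 0x73AC5F8F01C5.
0x73AC5F8F01C5 = 127184174776773.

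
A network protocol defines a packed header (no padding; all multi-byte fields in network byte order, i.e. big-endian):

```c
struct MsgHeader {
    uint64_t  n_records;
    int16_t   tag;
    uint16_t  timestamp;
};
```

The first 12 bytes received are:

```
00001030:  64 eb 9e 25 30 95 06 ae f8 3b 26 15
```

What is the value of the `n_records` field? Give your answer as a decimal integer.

7272079905885849262

`n_records` is the first field, at byte offset 0, occupying 8 bytes.
Bytes at offsets 0..7: 64 EB 9E 25 30 95 06 AE.
In big-endian order the high byte comes first in memory.
The bytes are already most-significant first: 0x64EB9E25309506AE.
0x64EB9E25309506AE = 7272079905885849262.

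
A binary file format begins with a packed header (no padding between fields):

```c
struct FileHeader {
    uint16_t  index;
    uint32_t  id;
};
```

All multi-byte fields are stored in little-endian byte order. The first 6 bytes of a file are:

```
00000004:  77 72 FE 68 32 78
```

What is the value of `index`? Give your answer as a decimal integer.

`index` is the first field, at byte offset 0, occupying 2 bytes.
Bytes at offsets 0..1: 77 72.
Little-endian stores the least-significant byte at the lowest address.
Reassemble most-significant byte first: 72 77 → 0x7277.
0x7277 = 29303.

29303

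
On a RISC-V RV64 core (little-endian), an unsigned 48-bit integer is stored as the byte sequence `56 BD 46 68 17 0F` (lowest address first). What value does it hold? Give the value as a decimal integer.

Little-endian stores the least-significant byte at the lowest address.
Reassemble most-significant byte first: 0F 17 68 46 BD 56 → 0x0F176846BD56.
0x0F176846BD56 = 16593208130902.

16593208130902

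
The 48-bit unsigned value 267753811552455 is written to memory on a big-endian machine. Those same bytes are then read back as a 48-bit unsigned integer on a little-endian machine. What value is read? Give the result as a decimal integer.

218978157495795

267753811552455 in 48-bit hexadecimal is 0xF3854AD328C7.
Stored big-endian, the bytes at ascending addresses are F3 85 4A D3 28 C7.
Read back as little-endian, the first byte is least significant, giving 0xC728D34A85F3.
0xC728D34A85F3 = 218978157495795.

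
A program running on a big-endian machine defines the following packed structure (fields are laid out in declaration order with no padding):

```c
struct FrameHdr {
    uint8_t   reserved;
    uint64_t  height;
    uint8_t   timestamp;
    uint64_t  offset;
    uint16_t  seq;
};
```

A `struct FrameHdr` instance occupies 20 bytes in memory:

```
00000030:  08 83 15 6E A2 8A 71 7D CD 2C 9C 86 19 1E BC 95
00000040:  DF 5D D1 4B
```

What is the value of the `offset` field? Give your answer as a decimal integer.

`offset` follows `reserved` (1 B), `height` (8 B), `timestamp` (1 B), so it starts at offset 1 + 8 + 1 = 10 and occupies 8 bytes.
Bytes at offsets 10..17: 9C 86 19 1E BC 95 DF 5D.
Big-endian: lowest address holds the most-significant byte.
The bytes are already most-significant first: 0x9C86191EBC95DF5D.
0x9C86191EBC95DF5D = 11278729936599637853.

11278729936599637853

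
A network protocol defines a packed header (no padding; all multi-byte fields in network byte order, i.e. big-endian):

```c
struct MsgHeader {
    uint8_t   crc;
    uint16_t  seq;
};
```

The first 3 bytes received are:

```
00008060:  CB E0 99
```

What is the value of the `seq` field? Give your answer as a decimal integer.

57497

`seq` follows `crc` (1 byte), so it starts at byte offset 1 and occupies 2 bytes.
Bytes at offsets 1..2: E0 99.
Big-endian: lowest address holds the most-significant byte.
The bytes are already most-significant first: 0xE099.
0xE099 = 57497.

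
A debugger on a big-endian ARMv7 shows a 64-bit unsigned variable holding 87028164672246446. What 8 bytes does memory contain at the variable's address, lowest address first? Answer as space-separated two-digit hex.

87028164672246446 in hexadecimal, padded to 64 bits, is 0x01352FA798BE52AE.
Split into bytes (most-significant first): 01 35 2F A7 98 BE 52 AE.
In big-endian order the high byte comes first in memory.
So the memory order matches the most-significant-first order: 01 35 2F A7 98 BE 52 AE.

01 35 2F A7 98 BE 52 AE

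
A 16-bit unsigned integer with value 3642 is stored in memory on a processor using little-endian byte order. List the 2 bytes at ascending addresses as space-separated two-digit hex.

3642 in hexadecimal, padded to 16 bits, is 0x0E3A.
Split into bytes (most-significant first): 0E 3A.
Little-endian: lowest address holds the least-significant byte.
So at ascending addresses the bytes are 3A 0E.

3A 0E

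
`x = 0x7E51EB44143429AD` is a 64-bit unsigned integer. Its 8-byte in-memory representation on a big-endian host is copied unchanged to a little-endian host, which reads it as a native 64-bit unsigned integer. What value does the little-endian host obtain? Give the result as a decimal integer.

12477561504266932606

Stored big-endian, the bytes at ascending addresses are 7E 51 EB 44 14 34 29 AD.
Read back as little-endian, the first byte is least significant, giving 0xAD29341444EB517E.
0xAD29341444EB517E = 12477561504266932606.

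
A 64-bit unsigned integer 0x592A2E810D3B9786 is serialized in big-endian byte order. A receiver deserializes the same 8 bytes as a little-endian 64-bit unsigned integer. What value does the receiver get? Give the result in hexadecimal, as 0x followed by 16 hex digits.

Stored big-endian, the bytes at ascending addresses are 59 2A 2E 81 0D 3B 97 86.
Read back as little-endian, the first byte is least significant, giving 0x86973B0D812E2A59.

0x86973B0D812E2A59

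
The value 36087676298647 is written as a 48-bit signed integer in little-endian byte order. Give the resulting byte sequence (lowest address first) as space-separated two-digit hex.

97 65 20 51 D2 20

36087676298647 in hexadecimal, padded to 48 bits, is 0x20D251206597.
Split into bytes (most-significant first): 20 D2 51 20 65 97.
Little-endian: lowest address holds the least-significant byte.
So at ascending addresses the bytes are 97 65 20 51 D2 20.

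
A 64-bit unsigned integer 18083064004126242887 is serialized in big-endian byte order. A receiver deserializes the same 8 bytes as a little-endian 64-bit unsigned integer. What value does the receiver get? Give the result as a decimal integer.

5186062444173390842

18083064004126242887 in 64-bit hexadecimal is 0xFAF3F2E75098F847.
Stored big-endian, the bytes at ascending addresses are FA F3 F2 E7 50 98 F8 47.
Read back as little-endian, the first byte is least significant, giving 0x47F89850E7F2F3FA.
0x47F89850E7F2F3FA = 5186062444173390842.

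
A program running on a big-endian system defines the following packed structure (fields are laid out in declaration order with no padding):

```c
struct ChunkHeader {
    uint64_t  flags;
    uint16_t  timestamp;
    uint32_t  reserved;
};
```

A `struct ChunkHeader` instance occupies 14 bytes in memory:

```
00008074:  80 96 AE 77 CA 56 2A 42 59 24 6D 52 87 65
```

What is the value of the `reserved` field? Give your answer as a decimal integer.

1834125157

`reserved` follows `flags` (8 B), `timestamp` (2 B), so it starts at offset 8 + 2 = 10 and occupies 4 bytes.
Bytes at offsets 10..13: 6D 52 87 65.
In big-endian order the high byte comes first in memory.
The bytes are already most-significant first: 0x6D528765.
0x6D528765 = 1834125157.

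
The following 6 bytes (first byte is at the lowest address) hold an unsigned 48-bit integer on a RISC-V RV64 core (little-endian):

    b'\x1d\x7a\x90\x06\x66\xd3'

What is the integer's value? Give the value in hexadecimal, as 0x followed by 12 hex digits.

0xD36606907A1D

In little-endian order the low byte comes first in memory.
Reassemble most-significant byte first: D3 66 06 90 7A 1D → 0xD36606907A1D.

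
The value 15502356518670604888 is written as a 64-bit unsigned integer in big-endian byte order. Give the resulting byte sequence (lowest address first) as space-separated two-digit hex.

15502356518670604888 in hexadecimal, padded to 64 bits, is 0xD7236F1E64D29A58.
Split into bytes (most-significant first): D7 23 6F 1E 64 D2 9A 58.
Big-endian stores the most-significant byte at the lowest address.
So the memory order matches the most-significant-first order: D7 23 6F 1E 64 D2 9A 58.

D7 23 6F 1E 64 D2 9A 58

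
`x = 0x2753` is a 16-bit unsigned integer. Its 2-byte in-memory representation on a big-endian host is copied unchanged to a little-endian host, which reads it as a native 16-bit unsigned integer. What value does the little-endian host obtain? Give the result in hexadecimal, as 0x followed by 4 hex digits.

0x5327

Stored big-endian, the bytes at ascending addresses are 27 53.
Read back as little-endian, the first byte is least significant, giving 0x5327.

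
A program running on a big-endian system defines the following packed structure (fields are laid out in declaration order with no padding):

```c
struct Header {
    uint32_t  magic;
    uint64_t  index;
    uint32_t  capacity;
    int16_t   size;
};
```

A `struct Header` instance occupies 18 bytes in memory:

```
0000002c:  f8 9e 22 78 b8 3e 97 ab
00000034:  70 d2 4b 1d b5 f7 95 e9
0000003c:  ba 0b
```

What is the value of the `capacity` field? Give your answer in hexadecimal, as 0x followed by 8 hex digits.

0xB5F795E9

`capacity` follows `magic` (4 B), `index` (8 B), so it starts at offset 4 + 8 = 12 and occupies 4 bytes.
Bytes at offsets 12..15: B5 F7 95 E9.
Big-endian: lowest address holds the most-significant byte.
The bytes are already most-significant first: 0xB5F795E9.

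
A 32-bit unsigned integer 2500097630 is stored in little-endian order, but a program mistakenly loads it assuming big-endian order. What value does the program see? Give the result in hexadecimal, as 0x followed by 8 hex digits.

2500097630 in 32-bit hexadecimal is 0x9504765E.
Stored little-endian, the bytes at ascending addresses are 5E 76 04 95.
Read back as big-endian, the last byte is least significant, giving 0x5E760495.

0x5E760495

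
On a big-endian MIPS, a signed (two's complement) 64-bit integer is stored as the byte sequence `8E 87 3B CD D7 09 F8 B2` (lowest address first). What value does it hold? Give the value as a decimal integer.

In big-endian order the high byte comes first in memory.
The bytes are already most-significant first: 0x8E873BCDD709F8B2.
Top bit is set, so as a signed 64-bit value this is 0x8E873BCDD709F8B2 − 2^64 = -8176500843205756750.

-8176500843205756750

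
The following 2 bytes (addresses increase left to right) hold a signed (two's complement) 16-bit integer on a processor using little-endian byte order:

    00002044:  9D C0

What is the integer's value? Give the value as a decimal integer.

-16227

Little-endian: lowest address holds the least-significant byte.
Reassemble most-significant byte first: C0 9D → 0xC09D.
Top bit is set, so as a signed 16-bit value this is 0xC09D − 2^16 = -16227.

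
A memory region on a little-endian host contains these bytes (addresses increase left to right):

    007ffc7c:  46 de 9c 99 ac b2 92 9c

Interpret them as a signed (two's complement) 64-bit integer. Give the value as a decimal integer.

-7164467602811724218

Little-endian: lowest address holds the least-significant byte.
Reassemble most-significant byte first: 9C 92 B2 AC 99 9C DE 46 → 0x9C92B2AC999CDE46.
Top bit is set, so as a signed 64-bit value this is 0x9C92B2AC999CDE46 − 2^64 = -7164467602811724218.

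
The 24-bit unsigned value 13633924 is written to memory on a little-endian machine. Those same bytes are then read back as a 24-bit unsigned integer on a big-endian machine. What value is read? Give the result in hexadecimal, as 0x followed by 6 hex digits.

13633924 in 24-bit hexadecimal is 0xD00984.
Stored little-endian, the bytes at ascending addresses are 84 09 D0.
Read back as big-endian, the last byte is least significant, giving 0x8409D0.

0x8409D0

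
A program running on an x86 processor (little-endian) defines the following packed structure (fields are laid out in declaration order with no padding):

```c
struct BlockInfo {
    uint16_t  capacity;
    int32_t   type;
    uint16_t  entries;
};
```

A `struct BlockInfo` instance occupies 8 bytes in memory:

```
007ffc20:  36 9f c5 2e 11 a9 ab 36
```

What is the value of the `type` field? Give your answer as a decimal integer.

`type` follows `capacity` (2 bytes), so it starts at byte offset 2 and occupies 4 bytes.
Bytes at offsets 2..5: C5 2E 11 A9.
Little-endian stores the least-significant byte at the lowest address.
Reassemble most-significant byte first: A9 11 2E C5 → 0xA9112EC5.
Top bit is set, so as a signed 32-bit value this is 0xA9112EC5 − 2^32 = -1458491707.

-1458491707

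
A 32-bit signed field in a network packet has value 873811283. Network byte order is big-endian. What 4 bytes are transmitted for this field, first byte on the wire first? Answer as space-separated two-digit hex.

873811283 in hexadecimal, padded to 32 bits, is 0x34154D53.
Split into bytes (most-significant first): 34 15 4D 53.
Big-endian: lowest address holds the most-significant byte.
So the memory order matches the most-significant-first order: 34 15 4D 53.

34 15 4D 53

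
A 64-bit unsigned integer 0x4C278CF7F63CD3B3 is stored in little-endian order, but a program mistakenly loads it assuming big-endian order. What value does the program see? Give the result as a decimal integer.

12957767584287827788

Stored little-endian, the bytes at ascending addresses are B3 D3 3C F6 F7 8C 27 4C.
Read back as big-endian, the last byte is least significant, giving 0xB3D33CF6F78C274C.
0xB3D33CF6F78C274C = 12957767584287827788.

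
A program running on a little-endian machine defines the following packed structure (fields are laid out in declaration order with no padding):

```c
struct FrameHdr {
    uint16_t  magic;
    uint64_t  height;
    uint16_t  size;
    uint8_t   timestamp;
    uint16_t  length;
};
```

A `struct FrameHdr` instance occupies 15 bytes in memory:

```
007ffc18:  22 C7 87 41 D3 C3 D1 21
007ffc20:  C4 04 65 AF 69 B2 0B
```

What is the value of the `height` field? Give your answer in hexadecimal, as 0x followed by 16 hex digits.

`height` follows `magic` (2 bytes), so it starts at byte offset 2 and occupies 8 bytes.
Bytes at offsets 2..9: 87 41 D3 C3 D1 21 C4 04.
Little-endian: lowest address holds the least-significant byte.
Reassemble most-significant byte first: 04 C4 21 D1 C3 D3 41 87 → 0x04C421D1C3D34187.

0x04C421D1C3D34187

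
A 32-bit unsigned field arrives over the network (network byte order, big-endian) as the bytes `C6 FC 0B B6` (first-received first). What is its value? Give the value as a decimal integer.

In big-endian order the high byte comes first in memory.
The bytes are already most-significant first: 0xC6FC0BB6.
0xC6FC0BB6 = 3338406838.

3338406838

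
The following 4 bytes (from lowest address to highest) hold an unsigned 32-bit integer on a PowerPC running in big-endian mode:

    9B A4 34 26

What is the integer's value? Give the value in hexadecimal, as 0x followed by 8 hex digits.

0x9BA43426

Big-endian stores the most-significant byte at the lowest address.
The bytes are already most-significant first: 0x9BA43426.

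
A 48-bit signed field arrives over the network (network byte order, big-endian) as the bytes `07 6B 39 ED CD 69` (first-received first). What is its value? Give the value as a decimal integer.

Big-endian: lowest address holds the most-significant byte.
The bytes are already most-significant first: 0x076B39EDCD69.
0x076B39EDCD69 = 8157114781033.

8157114781033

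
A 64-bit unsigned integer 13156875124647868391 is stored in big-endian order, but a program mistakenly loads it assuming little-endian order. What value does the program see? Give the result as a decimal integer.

16661013762364184246

13156875124647868391 in 64-bit hexadecimal is 0xB6969C37BECF37E7.
Stored big-endian, the bytes at ascending addresses are B6 96 9C 37 BE CF 37 E7.
Read back as little-endian, the first byte is least significant, giving 0xE737CFBE379C96B6.
0xE737CFBE379C96B6 = 16661013762364184246.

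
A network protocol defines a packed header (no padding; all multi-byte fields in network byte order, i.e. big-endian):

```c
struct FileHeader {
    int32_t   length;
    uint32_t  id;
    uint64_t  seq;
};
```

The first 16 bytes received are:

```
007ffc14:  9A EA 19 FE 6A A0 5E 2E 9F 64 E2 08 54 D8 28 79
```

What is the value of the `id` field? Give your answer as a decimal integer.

`id` follows `length` (4 bytes), so it starts at byte offset 4 and occupies 4 bytes.
Bytes at offsets 4..7: 6A A0 5E 2E.
Big-endian stores the most-significant byte at the lowest address.
The bytes are already most-significant first: 0x6AA05E2E.
0x6AA05E2E = 1788894766.

1788894766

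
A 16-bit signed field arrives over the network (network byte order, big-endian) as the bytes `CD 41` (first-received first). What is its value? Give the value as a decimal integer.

In big-endian order the high byte comes first in memory.
The bytes are already most-significant first: 0xCD41.
Top bit is set, so as a signed 16-bit value this is 0xCD41 − 2^16 = -12991.

-12991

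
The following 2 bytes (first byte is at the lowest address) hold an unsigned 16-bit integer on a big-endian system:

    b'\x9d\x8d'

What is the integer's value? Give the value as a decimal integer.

Big-endian: lowest address holds the most-significant byte.
The bytes are already most-significant first: 0x9D8D.
0x9D8D = 40333.

40333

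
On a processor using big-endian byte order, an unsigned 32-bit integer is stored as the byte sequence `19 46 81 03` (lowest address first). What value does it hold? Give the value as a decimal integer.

In big-endian order the high byte comes first in memory.
The bytes are already most-significant first: 0x19468103.
0x19468103 = 424050947.

424050947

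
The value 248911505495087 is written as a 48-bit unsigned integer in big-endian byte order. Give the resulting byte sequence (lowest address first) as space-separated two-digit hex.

248911505495087 in hexadecimal, padded to 48 bits, is 0xE26239DD942F.
Split into bytes (most-significant first): E2 62 39 DD 94 2F.
Big-endian: lowest address holds the most-significant byte.
So the memory order matches the most-significant-first order: E2 62 39 DD 94 2F.

E2 62 39 DD 94 2F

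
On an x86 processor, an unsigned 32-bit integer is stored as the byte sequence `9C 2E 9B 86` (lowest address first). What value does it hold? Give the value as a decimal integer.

Little-endian: lowest address holds the least-significant byte.
Reassemble most-significant byte first: 86 9B 2E 9C → 0x869B2E9C.
0x869B2E9C = 2258316956.

2258316956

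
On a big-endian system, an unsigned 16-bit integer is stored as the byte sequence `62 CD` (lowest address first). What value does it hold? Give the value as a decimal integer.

25293

Big-endian: lowest address holds the most-significant byte.
The bytes are already most-significant first: 0x62CD.
0x62CD = 25293.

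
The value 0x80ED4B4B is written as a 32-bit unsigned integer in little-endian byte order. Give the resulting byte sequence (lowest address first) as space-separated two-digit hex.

4B 4B ED 80

Split into bytes (most-significant first): 80 ED 4B 4B.
In little-endian order the low byte comes first in memory.
So at ascending addresses the bytes are 4B 4B ED 80.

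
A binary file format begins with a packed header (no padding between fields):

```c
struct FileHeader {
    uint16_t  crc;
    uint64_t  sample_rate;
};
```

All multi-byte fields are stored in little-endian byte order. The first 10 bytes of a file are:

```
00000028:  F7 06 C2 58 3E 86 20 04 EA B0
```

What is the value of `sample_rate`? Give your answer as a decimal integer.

`sample_rate` follows `crc` (2 bytes), so it starts at byte offset 2 and occupies 8 bytes.
Bytes at offsets 2..9: C2 58 3E 86 20 04 EA B0.
Little-endian: lowest address holds the least-significant byte.
Reassemble most-significant byte first: B0 EA 04 20 86 3E 58 C2 → 0xB0EA0420863E58C2.
0xB0EA0420863E58C2 = 12748006232963307714.

12748006232963307714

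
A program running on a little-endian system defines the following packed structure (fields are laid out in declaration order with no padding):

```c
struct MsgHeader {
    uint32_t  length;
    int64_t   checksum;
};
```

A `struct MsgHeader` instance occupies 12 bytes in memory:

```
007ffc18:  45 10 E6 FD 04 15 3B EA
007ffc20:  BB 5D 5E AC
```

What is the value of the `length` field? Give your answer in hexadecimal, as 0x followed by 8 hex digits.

`length` is the first field, at byte offset 0, occupying 4 bytes.
Bytes at offsets 0..3: 45 10 E6 FD.
Little-endian stores the least-significant byte at the lowest address.
Reassemble most-significant byte first: FD E6 10 45 → 0xFDE61045.

0xFDE61045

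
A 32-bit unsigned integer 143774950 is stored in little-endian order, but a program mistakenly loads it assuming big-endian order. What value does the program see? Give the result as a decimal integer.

143774950 in 32-bit hexadecimal is 0x0891D4E6.
Stored little-endian, the bytes at ascending addresses are E6 D4 91 08.
Read back as big-endian, the last byte is least significant, giving 0xE6D49108.
0xE6D49108 = 3872690440.

3872690440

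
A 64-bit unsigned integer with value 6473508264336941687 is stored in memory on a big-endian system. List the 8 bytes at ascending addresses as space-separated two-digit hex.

6473508264336941687 in hexadecimal, padded to 64 bits, is 0x59D68577E25BE277.
Split into bytes (most-significant first): 59 D6 85 77 E2 5B E2 77.
In big-endian order the high byte comes first in memory.
So the memory order matches the most-significant-first order: 59 D6 85 77 E2 5B E2 77.

59 D6 85 77 E2 5B E2 77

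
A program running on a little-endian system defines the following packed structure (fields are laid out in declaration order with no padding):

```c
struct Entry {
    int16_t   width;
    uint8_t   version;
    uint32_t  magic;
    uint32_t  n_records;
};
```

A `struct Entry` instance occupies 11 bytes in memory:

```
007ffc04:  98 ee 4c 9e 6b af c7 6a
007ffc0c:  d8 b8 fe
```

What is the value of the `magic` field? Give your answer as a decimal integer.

3350162334

`magic` follows `width` (2 B), `version` (1 B), so it starts at offset 2 + 1 = 3 and occupies 4 bytes.
Bytes at offsets 3..6: 9E 6B AF C7.
In little-endian order the low byte comes first in memory.
Reassemble most-significant byte first: C7 AF 6B 9E → 0xC7AF6B9E.
0xC7AF6B9E = 3350162334.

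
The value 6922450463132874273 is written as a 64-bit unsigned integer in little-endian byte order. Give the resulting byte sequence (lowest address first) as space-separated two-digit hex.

21 F6 45 FE 04 7C 11 60

6922450463132874273 in hexadecimal, padded to 64 bits, is 0x60117C04FE45F621.
Split into bytes (most-significant first): 60 11 7C 04 FE 45 F6 21.
In little-endian order the low byte comes first in memory.
So at ascending addresses the bytes are 21 F6 45 FE 04 7C 11 60.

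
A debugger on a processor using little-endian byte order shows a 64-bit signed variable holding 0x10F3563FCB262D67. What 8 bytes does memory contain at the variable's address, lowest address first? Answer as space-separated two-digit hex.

67 2D 26 CB 3F 56 F3 10

Split into bytes (most-significant first): 10 F3 56 3F CB 26 2D 67.
In little-endian order the low byte comes first in memory.
So at ascending addresses the bytes are 67 2D 26 CB 3F 56 F3 10.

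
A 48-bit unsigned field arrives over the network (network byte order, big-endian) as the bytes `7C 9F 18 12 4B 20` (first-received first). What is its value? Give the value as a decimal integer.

In big-endian order the high byte comes first in memory.
The bytes are already most-significant first: 0x7C9F18124B20.
0x7C9F18124B20 = 137022745496352.

137022745496352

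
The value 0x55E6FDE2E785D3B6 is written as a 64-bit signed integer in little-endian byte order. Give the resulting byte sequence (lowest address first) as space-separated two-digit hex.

B6 D3 85 E7 E2 FD E6 55

Split into bytes (most-significant first): 55 E6 FD E2 E7 85 D3 B6.
Little-endian: lowest address holds the least-significant byte.
So at ascending addresses the bytes are B6 D3 85 E7 E2 FD E6 55.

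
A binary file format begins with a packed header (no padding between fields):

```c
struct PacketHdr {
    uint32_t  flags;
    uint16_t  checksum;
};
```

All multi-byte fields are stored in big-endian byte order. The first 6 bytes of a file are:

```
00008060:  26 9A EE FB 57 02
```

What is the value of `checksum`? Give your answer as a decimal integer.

`checksum` follows `flags` (4 bytes), so it starts at byte offset 4 and occupies 2 bytes.
Bytes at offsets 4..5: 57 02.
Big-endian: lowest address holds the most-significant byte.
The bytes are already most-significant first: 0x5702.
0x5702 = 22274.

22274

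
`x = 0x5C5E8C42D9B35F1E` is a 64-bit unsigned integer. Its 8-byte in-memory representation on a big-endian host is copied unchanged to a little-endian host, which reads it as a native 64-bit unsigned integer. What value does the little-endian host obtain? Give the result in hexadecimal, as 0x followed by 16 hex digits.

0x1E5FB3D9428C5E5C

Stored big-endian, the bytes at ascending addresses are 5C 5E 8C 42 D9 B3 5F 1E.
Read back as little-endian, the first byte is least significant, giving 0x1E5FB3D9428C5E5C.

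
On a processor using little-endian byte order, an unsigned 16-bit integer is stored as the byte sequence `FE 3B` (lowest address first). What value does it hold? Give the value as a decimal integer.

15358

Little-endian: lowest address holds the least-significant byte.
Reassemble most-significant byte first: 3B FE → 0x3BFE.
0x3BFE = 15358.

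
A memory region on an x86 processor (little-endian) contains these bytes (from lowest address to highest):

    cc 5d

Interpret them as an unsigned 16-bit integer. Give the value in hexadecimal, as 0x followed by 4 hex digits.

Little-endian: lowest address holds the least-significant byte.
Reassemble most-significant byte first: 5D CC → 0x5DCC.

0x5DCC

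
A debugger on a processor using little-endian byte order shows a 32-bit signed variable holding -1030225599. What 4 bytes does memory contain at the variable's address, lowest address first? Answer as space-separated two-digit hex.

41 01 98 C2

Two's complement of -1030225599 in 32 bits: 1030225599 = 0x3D67FEBF; invert → 0xC2980140; add 1 → 0xC2980141.
Split into bytes (most-significant first): C2 98 01 41.
Little-endian stores the least-significant byte at the lowest address.
So at ascending addresses the bytes are 41 01 98 C2.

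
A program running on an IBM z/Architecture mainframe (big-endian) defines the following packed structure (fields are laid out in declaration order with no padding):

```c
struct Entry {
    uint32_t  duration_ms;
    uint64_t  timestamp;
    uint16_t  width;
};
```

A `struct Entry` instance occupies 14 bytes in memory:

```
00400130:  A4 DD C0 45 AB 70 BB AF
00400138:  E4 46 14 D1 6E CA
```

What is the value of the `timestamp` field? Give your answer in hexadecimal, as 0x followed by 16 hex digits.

0xAB70BBAFE44614D1

`timestamp` follows `duration_ms` (4 bytes), so it starts at byte offset 4 and occupies 8 bytes.
Bytes at offsets 4..11: AB 70 BB AF E4 46 14 D1.
Big-endian stores the most-significant byte at the lowest address.
The bytes are already most-significant first: 0xAB70BBAFE44614D1.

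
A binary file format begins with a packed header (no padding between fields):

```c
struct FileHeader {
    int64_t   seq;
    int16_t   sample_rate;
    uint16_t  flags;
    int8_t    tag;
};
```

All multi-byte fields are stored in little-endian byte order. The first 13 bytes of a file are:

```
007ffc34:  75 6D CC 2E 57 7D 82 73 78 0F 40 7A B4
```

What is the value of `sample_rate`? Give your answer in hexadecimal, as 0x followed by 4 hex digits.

`sample_rate` follows `seq` (8 bytes), so it starts at byte offset 8 and occupies 2 bytes.
Bytes at offsets 8..9: 78 0F.
Little-endian stores the least-significant byte at the lowest address.
Reassemble most-significant byte first: 0F 78 → 0x0F78.

0x0F78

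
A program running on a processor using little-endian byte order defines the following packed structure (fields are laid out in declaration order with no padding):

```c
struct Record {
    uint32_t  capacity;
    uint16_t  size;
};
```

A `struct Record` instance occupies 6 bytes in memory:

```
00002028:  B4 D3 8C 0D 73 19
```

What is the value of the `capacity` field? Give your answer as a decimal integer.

227333044

`capacity` is the first field, at byte offset 0, occupying 4 bytes.
Bytes at offsets 0..3: B4 D3 8C 0D.
Little-endian: lowest address holds the least-significant byte.
Reassemble most-significant byte first: 0D 8C D3 B4 → 0x0D8CD3B4.
0x0D8CD3B4 = 227333044.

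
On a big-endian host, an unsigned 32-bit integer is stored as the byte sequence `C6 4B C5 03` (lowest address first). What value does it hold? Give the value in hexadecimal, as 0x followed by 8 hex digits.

Big-endian stores the most-significant byte at the lowest address.
The bytes are already most-significant first: 0xC64BC503.

0xC64BC503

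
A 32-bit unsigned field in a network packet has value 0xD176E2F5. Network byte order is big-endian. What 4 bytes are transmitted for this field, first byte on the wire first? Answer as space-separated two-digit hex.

Split into bytes (most-significant first): D1 76 E2 F5.
Big-endian stores the most-significant byte at the lowest address.
So the memory order matches the most-significant-first order: D1 76 E2 F5.

D1 76 E2 F5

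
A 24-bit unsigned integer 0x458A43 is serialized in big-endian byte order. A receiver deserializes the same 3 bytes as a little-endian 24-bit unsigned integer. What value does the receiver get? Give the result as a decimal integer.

Stored big-endian, the bytes at ascending addresses are 45 8A 43.
Read back as little-endian, the first byte is least significant, giving 0x438A45.
0x438A45 = 4426309.

4426309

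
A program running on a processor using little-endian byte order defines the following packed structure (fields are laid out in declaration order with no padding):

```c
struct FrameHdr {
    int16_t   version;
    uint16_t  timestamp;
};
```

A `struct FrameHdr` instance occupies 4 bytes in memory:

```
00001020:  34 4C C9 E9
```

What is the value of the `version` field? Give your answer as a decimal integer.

19508

`version` is the first field, at byte offset 0, occupying 2 bytes.
Bytes at offsets 0..1: 34 4C.
Little-endian stores the least-significant byte at the lowest address.
Reassemble most-significant byte first: 4C 34 → 0x4C34.
0x4C34 = 19508.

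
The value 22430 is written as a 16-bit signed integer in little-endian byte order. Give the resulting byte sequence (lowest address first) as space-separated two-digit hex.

22430 in hexadecimal, padded to 16 bits, is 0x579E.
Split into bytes (most-significant first): 57 9E.
In little-endian order the low byte comes first in memory.
So at ascending addresses the bytes are 9E 57.

9E 57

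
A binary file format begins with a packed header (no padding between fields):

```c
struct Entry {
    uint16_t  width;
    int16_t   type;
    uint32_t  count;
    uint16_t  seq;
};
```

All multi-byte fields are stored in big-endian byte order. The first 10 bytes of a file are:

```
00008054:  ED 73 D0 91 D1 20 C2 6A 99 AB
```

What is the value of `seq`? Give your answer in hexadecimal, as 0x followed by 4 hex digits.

0x99AB

`seq` follows `width` (2 B), `type` (2 B), `count` (4 B), so it starts at offset 2 + 2 + 4 = 8 and occupies 2 bytes.
Bytes at offsets 8..9: 99 AB.
In big-endian order the high byte comes first in memory.
The bytes are already most-significant first: 0x99AB.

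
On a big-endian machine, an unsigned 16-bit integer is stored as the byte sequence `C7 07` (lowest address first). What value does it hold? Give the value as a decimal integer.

50951

In big-endian order the high byte comes first in memory.
The bytes are already most-significant first: 0xC707.
0xC707 = 50951.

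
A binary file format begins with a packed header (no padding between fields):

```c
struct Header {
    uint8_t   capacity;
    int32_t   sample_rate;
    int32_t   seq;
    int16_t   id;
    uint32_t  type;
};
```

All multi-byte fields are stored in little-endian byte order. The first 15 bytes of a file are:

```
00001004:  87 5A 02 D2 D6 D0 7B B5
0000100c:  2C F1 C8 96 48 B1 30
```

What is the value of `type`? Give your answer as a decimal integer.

816924822

`type` follows `capacity` (1 B), `sample_rate` (4 B), `seq` (4 B), `id` (2 B), so it starts at offset 1 + 4 + 4 + 2 = 11 and occupies 4 bytes.
Bytes at offsets 11..14: 96 48 B1 30.
Little-endian: lowest address holds the least-significant byte.
Reassemble most-significant byte first: 30 B1 48 96 → 0x30B14896.
0x30B14896 = 816924822.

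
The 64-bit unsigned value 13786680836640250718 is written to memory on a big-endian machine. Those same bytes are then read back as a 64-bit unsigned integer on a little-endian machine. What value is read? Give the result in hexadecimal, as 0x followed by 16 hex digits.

13786680836640250718 in 64-bit hexadecimal is 0xBF54212D0BA09B5E.
Stored big-endian, the bytes at ascending addresses are BF 54 21 2D 0B A0 9B 5E.
Read back as little-endian, the first byte is least significant, giving 0x5E9BA00B2D2154BF.

0x5E9BA00B2D2154BF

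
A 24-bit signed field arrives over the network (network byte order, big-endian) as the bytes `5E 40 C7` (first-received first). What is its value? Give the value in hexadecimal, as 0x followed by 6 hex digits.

Big-endian: lowest address holds the most-significant byte.
The bytes are already most-significant first: 0x5E40C7.

0x5E40C7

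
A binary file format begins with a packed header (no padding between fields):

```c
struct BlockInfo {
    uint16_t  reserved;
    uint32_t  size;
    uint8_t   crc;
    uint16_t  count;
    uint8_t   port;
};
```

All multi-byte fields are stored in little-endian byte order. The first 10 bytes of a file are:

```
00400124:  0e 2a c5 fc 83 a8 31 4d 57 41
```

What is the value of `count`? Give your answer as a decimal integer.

22349

`count` follows `reserved` (2 B), `size` (4 B), `crc` (1 B), so it starts at offset 2 + 4 + 1 = 7 and occupies 2 bytes.
Bytes at offsets 7..8: 4D 57.
Little-endian: lowest address holds the least-significant byte.
Reassemble most-significant byte first: 57 4D → 0x574D.
0x574D = 22349.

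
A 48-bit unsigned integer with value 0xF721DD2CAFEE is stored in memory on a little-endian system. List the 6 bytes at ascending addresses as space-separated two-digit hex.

Split into bytes (most-significant first): F7 21 DD 2C AF EE.
Little-endian: lowest address holds the least-significant byte.
So at ascending addresses the bytes are EE AF 2C DD 21 F7.

EE AF 2C DD 21 F7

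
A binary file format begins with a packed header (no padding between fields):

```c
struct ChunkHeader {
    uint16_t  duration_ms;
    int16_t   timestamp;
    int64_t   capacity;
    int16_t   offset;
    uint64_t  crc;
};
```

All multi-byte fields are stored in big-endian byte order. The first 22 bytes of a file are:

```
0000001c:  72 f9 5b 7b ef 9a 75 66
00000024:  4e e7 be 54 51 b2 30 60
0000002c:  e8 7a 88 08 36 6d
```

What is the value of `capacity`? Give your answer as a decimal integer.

-1181502869960409516

`capacity` follows `duration_ms` (2 B), `timestamp` (2 B), so it starts at offset 2 + 2 = 4 and occupies 8 bytes.
Bytes at offsets 4..11: EF 9A 75 66 4E E7 BE 54.
Big-endian: lowest address holds the most-significant byte.
The bytes are already most-significant first: 0xEF9A75664EE7BE54.
Top bit is set, so as a signed 64-bit value this is 0xEF9A75664EE7BE54 − 2^64 = -1181502869960409516.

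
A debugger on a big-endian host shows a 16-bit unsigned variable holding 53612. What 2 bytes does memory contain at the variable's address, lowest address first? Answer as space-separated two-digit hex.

D1 6C

53612 in hexadecimal, padded to 16 bits, is 0xD16C.
Split into bytes (most-significant first): D1 6C.
Big-endian: lowest address holds the most-significant byte.
So the memory order matches the most-significant-first order: D1 6C.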